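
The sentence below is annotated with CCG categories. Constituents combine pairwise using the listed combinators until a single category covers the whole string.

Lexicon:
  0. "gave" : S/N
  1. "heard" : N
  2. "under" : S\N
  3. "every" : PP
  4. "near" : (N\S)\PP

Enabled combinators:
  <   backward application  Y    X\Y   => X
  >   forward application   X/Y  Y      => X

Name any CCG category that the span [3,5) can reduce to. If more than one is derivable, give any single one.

[0,5] S   >
  [0,1] "gave" : S/N
  [1,5] N   <
    [1,3] S   <
      [1,2] "heard" : N
      [2,3] "under" : S\N
    [3,5] N\S   <
      [3,4] "every" : PP
      [4,5] "near" : (N\S)\PP

N\S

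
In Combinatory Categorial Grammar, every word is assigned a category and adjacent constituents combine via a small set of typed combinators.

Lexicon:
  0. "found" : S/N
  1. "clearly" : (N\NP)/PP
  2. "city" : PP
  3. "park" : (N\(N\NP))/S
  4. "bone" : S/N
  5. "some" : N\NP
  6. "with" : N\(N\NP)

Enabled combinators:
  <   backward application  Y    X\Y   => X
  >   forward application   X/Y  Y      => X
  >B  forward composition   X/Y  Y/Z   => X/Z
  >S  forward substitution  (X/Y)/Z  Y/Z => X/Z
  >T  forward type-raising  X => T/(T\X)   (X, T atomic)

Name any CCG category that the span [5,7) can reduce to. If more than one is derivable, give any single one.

[0,7] S   >
  [0,1] "found" : S/N
  [1,7] N   <
    [1,3] N\NP   >
      [1,2] "clearly" : (N\NP)/PP
      [2,3] "city" : PP
    [3,7] N\(N\NP)   >
      [3,4] "park" : (N\(N\NP))/S
      [4,7] S   >
        [4,5] "bone" : S/N
        [5,7] N   <
          [5,6] "some" : N\NP
          [6,7] "with" : N\(N\NP)

N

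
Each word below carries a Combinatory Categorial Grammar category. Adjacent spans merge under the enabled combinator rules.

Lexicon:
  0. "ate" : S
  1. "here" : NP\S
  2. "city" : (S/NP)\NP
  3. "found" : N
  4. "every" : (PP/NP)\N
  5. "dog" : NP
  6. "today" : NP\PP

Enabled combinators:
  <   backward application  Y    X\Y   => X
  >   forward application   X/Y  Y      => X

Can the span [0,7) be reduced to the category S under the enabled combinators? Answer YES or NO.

YES

[0,7] S   >
  [0,3] S/NP   <
    [0,2] NP   <
      [0,1] "ate" : S
      [1,2] "here" : NP\S
    [2,3] "city" : (S/NP)\NP
  [3,7] NP   <
    [3,6] PP   >
      [3,5] PP/NP   <
        [3,4] "found" : N
        [4,5] "every" : (PP/NP)\N
      [5,6] "dog" : NP
    [6,7] "today" : NP\PP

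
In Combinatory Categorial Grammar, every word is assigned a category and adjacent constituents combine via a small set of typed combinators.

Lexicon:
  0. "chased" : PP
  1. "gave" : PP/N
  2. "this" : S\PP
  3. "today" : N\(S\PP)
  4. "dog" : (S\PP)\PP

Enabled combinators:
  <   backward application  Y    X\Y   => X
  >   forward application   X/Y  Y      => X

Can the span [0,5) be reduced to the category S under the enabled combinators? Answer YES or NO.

YES

[0,5] S   <
  [0,1] "chased" : PP
  [1,5] S\PP   <
    [1,4] PP   >
      [1,2] "gave" : PP/N
      [2,4] N   <
        [2,3] "this" : S\PP
        [3,4] "today" : N\(S\PP)
    [4,5] "dog" : (S\PP)\PP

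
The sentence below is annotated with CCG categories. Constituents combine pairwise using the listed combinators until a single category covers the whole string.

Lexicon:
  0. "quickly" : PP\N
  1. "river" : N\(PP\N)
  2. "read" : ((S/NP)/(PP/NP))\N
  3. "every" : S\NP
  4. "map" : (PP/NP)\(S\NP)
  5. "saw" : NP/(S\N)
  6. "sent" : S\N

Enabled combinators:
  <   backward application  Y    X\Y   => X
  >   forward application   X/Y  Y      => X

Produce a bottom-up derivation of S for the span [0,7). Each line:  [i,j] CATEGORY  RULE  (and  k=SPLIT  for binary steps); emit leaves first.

[0,7] S   >
  [0,5] S/NP   >
    [0,3] (S/NP)/(PP/NP)   <
      [0,2] N   <
        [0,1] "quickly" : PP\N
        [1,2] "river" : N\(PP\N)
      [2,3] "read" : ((S/NP)/(PP/NP))\N
    [3,5] PP/NP   <
      [3,4] "every" : S\NP
      [4,5] "map" : (PP/NP)\(S\NP)
  [5,7] NP   >
    [5,6] "saw" : NP/(S\N)
    [6,7] "sent" : S\N

[0,1] PP\N  lex  "quickly"
[1,2] N\(PP\N)  lex  "river"
[0,2] N  <  k=1
[2,3] ((S/NP)/(PP/NP))\N  lex  "read"
[0,3] (S/NP)/(PP/NP)  <  k=2
[3,4] S\NP  lex  "every"
[4,5] (PP/NP)\(S\NP)  lex  "map"
[3,5] PP/NP  <  k=4
[0,5] S/NP  >  k=3
[5,6] NP/(S\N)  lex  "saw"
[6,7] S\N  lex  "sent"
[5,7] NP  >  k=6
[0,7] S  >  k=5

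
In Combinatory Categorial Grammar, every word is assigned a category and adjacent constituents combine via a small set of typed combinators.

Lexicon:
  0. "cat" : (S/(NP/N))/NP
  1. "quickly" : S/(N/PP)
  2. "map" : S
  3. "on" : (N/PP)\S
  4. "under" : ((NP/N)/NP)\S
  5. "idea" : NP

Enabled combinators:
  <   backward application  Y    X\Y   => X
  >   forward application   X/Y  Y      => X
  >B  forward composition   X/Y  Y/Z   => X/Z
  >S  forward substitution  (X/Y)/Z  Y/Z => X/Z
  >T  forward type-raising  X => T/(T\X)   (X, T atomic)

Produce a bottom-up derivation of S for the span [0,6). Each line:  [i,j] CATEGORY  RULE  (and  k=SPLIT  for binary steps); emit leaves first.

[0,1] (S/(NP/N))/NP  lex  "cat"
[1,2] S/(N/PP)  lex  "quickly"
[2,3] S  lex  "map"
[3,4] (N/PP)\S  lex  "on"
[2,4] N/PP  <  k=3
[1,4] S  >  k=2
[4,5] ((NP/N)/NP)\S  lex  "under"
[1,5] (NP/N)/NP  <  k=4
[0,5] S/NP  >S  k=1
[5,6] NP  lex  "idea"
[0,6] S  >  k=5

[0,6] S   >
  [0,5] S/NP   >S
    [0,1] "cat" : (S/(NP/N))/NP
    [1,5] (NP/N)/NP   <
      [1,4] S   >
        [1,2] "quickly" : S/(N/PP)
        [2,4] N/PP   <
          [2,3] "map" : S
          [3,4] "on" : (N/PP)\S
      [4,5] "under" : ((NP/N)/NP)\S
  [5,6] "idea" : NP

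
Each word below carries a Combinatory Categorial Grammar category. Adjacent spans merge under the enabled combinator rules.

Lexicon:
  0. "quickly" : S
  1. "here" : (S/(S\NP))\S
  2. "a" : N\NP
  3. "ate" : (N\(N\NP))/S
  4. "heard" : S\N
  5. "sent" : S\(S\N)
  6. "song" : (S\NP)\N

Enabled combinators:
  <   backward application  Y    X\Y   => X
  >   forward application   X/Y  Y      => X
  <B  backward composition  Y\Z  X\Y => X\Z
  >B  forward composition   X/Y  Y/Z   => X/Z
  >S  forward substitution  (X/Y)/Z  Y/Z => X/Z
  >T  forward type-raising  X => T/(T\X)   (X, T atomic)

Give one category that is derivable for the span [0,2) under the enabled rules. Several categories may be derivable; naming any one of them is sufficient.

S/(S\NP)

[0,7] S   >
  [0,2] S/(S\NP)   <
    [0,1] "quickly" : S
    [1,2] "here" : (S/(S\NP))\S
  [2,7] S\NP   <
    [2,6] N   <
      [2,3] "a" : N\NP
      [3,6] N\(N\NP)   >
        [3,4] "ate" : (N\(N\NP))/S
        [4,6] S   <
          [4,5] "heard" : S\N
          [5,6] "sent" : S\(S\N)
    [6,7] "song" : (S\NP)\N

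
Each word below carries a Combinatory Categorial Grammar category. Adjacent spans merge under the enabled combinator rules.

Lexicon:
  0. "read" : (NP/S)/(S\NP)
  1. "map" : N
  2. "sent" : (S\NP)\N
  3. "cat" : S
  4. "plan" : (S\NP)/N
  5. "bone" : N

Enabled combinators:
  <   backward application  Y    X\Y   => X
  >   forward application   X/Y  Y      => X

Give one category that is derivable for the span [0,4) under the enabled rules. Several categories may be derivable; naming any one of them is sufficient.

[0,6] S   <
  [0,4] NP   >
    [0,3] NP/S   >
      [0,1] "read" : (NP/S)/(S\NP)
      [1,3] S\NP   <
        [1,2] "map" : N
        [2,3] "sent" : (S\NP)\N
    [3,4] "cat" : S
  [4,6] S\NP   >
    [4,5] "plan" : (S\NP)/N
    [5,6] "bone" : N

NP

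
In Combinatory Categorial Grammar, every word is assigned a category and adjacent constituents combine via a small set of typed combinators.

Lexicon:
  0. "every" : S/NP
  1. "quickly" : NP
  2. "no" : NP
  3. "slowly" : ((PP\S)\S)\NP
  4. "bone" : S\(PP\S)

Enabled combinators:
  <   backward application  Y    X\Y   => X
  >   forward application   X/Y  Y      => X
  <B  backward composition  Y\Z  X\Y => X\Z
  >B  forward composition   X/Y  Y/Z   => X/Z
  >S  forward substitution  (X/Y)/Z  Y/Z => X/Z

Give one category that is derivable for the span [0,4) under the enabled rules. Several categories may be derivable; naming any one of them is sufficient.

PP\S

[0,5] S   <
  [0,4] PP\S   <
    [0,2] S   >
      [0,1] "every" : S/NP
      [1,2] "quickly" : NP
    [2,4] (PP\S)\S   <
      [2,3] "no" : NP
      [3,4] "slowly" : ((PP\S)\S)\NP
  [4,5] "bone" : S\(PP\S)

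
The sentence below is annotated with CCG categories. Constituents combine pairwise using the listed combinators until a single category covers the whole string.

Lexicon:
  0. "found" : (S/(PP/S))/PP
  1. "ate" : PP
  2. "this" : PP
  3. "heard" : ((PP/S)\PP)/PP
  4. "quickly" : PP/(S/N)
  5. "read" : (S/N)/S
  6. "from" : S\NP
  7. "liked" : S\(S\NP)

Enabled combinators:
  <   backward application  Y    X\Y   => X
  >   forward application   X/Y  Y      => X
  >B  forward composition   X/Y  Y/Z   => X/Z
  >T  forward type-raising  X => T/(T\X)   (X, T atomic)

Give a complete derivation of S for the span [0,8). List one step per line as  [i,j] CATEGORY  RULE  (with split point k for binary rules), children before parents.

[0,8] S   >
  [0,2] S/(PP/S)   >
    [0,1] "found" : (S/(PP/S))/PP
    [1,2] "ate" : PP
  [2,8] PP/S   <
    [2,3] "this" : PP
    [3,8] (PP/S)\PP   >
      [3,4] "heard" : ((PP/S)\PP)/PP
      [4,8] PP   >
        [4,6] PP/S   >B
          [4,5] "quickly" : PP/(S/N)
          [5,6] "read" : (S/N)/S
        [6,8] S   <
          [6,7] "from" : S\NP
          [7,8] "liked" : S\(S\NP)

[0,1] (S/(PP/S))/PP  lex  "found"
[1,2] PP  lex  "ate"
[0,2] S/(PP/S)  >  k=1
[2,3] PP  lex  "this"
[3,4] ((PP/S)\PP)/PP  lex  "heard"
[4,5] PP/(S/N)  lex  "quickly"
[5,6] (S/N)/S  lex  "read"
[4,6] PP/S  >B  k=5
[6,7] S\NP  lex  "from"
[7,8] S\(S\NP)  lex  "liked"
[6,8] S  <  k=7
[4,8] PP  >  k=6
[3,8] (PP/S)\PP  >  k=4
[2,8] PP/S  <  k=3
[0,8] S  >  k=2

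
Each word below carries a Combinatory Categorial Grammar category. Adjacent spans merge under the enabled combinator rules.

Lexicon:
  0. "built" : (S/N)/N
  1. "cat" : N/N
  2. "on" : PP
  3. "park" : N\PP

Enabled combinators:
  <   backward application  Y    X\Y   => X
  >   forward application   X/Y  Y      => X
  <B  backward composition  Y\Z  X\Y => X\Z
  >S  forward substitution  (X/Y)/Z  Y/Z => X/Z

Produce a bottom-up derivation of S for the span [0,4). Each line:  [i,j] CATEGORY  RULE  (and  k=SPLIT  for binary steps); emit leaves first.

[0,4] S   >
  [0,2] S/N   >S
    [0,1] "built" : (S/N)/N
    [1,2] "cat" : N/N
  [2,4] N   <
    [2,3] "on" : PP
    [3,4] "park" : N\PP

[0,1] (S/N)/N  lex  "built"
[1,2] N/N  lex  "cat"
[0,2] S/N  >S  k=1
[2,3] PP  lex  "on"
[3,4] N\PP  lex  "park"
[2,4] N  <  k=3
[0,4] S  >  k=2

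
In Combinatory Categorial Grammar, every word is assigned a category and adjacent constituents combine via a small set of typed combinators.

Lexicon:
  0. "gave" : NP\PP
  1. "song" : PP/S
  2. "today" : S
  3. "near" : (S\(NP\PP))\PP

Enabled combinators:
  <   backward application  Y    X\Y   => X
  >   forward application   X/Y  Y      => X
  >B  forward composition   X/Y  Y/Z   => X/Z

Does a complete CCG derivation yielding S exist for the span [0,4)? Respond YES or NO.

YES

[0,4] S   <
  [0,1] "gave" : NP\PP
  [1,4] S\(NP\PP)   <
    [1,3] PP   >
      [1,2] "song" : PP/S
      [2,3] "today" : S
    [3,4] "near" : (S\(NP\PP))\PP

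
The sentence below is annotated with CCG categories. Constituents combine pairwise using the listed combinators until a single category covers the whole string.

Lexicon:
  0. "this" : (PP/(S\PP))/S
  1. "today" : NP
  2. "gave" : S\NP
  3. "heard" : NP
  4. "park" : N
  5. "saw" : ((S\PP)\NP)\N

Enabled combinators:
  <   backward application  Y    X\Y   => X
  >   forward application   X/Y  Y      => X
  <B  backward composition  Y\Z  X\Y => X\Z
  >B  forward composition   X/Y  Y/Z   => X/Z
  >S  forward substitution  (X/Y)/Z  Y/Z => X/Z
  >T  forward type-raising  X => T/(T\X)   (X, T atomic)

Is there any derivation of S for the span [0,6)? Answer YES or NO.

NO

(PP/(S\PP))/S NP S\NP NP N ((S\PP)\NP)\N
CKY chart[0,6] = {N/(N\PP), NP/(NP\PP), PP, PP/(PP\PP), S/(S\PP)}; S ∉ chart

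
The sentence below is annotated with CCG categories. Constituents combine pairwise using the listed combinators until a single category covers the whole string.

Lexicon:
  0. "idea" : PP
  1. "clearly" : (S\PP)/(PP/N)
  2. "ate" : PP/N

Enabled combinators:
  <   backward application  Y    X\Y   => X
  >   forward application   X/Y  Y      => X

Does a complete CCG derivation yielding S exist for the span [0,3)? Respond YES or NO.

YES

[0,3] S   <
  [0,1] "idea" : PP
  [1,3] S\PP   >
    [1,2] "clearly" : (S\PP)/(PP/N)
    [2,3] "ate" : PP/N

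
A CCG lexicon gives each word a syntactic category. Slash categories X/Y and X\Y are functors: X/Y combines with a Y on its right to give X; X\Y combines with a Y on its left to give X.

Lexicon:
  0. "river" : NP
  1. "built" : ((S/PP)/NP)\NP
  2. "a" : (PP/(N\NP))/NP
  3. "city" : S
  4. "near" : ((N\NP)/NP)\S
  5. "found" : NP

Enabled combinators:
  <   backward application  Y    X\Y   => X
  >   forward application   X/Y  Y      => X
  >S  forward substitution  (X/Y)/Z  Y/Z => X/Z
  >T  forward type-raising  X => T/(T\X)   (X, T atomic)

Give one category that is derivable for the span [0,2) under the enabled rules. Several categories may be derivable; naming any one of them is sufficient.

[0,6] S   >
  [0,5] S/NP   >S
    [0,2] (S/PP)/NP   <
      [0,1] "river" : NP
      [1,2] "built" : ((S/PP)/NP)\NP
    [2,5] PP/NP   >S
      [2,3] "a" : (PP/(N\NP))/NP
      [3,5] (N\NP)/NP   <
        [3,4] "city" : S
        [4,5] "near" : ((N\NP)/NP)\S
  [5,6] "found" : NP

(S/PP)/NP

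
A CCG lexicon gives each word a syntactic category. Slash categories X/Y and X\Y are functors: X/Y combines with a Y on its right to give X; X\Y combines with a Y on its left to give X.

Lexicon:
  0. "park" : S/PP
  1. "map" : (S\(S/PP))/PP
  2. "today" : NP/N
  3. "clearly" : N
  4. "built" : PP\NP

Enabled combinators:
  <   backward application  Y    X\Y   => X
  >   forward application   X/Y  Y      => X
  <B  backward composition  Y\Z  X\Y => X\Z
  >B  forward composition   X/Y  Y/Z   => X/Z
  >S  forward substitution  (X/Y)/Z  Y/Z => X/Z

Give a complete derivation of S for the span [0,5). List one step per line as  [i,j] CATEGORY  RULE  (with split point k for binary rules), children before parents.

[0,5] S   <
  [0,1] "park" : S/PP
  [1,5] S\(S/PP)   >
    [1,2] "map" : (S\(S/PP))/PP
    [2,5] PP   <
      [2,4] NP   >
        [2,3] "today" : NP/N
        [3,4] "clearly" : N
      [4,5] "built" : PP\NP

[0,1] S/PP  lex  "park"
[1,2] (S\(S/PP))/PP  lex  "map"
[2,3] NP/N  lex  "today"
[3,4] N  lex  "clearly"
[2,4] NP  >  k=3
[4,5] PP\NP  lex  "built"
[2,5] PP  <  k=4
[1,5] S\(S/PP)  >  k=2
[0,5] S  <  k=1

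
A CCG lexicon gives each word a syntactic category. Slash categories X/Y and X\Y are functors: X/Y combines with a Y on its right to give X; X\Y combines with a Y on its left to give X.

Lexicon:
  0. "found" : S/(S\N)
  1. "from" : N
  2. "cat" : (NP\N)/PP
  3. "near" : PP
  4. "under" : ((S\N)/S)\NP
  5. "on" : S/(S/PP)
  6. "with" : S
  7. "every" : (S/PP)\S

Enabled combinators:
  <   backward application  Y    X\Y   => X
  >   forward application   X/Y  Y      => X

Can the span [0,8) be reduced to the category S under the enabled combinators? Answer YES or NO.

[0,8] S   >
  [0,1] "found" : S/(S\N)
  [1,8] S\N   >
    [1,5] (S\N)/S   <
      [1,4] NP   <
        [1,2] "from" : N
        [2,4] NP\N   >
          [2,3] "cat" : (NP\N)/PP
          [3,4] "near" : PP
      [4,5] "under" : ((S\N)/S)\NP
    [5,8] S   >
      [5,6] "on" : S/(S/PP)
      [6,8] S/PP   <
        [6,7] "with" : S
        [7,8] "every" : (S/PP)\S

YES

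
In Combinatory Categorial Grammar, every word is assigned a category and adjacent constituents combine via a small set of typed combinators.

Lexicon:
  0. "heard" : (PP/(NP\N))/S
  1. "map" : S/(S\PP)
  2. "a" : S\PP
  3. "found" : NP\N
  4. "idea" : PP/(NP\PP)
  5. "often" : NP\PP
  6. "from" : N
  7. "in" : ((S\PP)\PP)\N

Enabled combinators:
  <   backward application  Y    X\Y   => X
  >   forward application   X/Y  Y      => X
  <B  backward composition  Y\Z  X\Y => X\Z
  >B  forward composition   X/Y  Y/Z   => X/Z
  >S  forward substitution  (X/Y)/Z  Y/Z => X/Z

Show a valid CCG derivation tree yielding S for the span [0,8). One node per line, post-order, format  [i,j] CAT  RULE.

[0,8] S   <
  [0,4] PP   >
    [0,3] PP/(NP\N)   >
      [0,1] "heard" : (PP/(NP\N))/S
      [1,3] S   >
        [1,2] "map" : S/(S\PP)
        [2,3] "a" : S\PP
    [3,4] "found" : NP\N
  [4,8] S\PP   <
    [4,6] PP   >
      [4,5] "idea" : PP/(NP\PP)
      [5,6] "often" : NP\PP
    [6,8] (S\PP)\PP   <
      [6,7] "from" : N
      [7,8] "in" : ((S\PP)\PP)\N

[0,1] (PP/(NP\N))/S  lex  "heard"
[1,2] S/(S\PP)  lex  "map"
[2,3] S\PP  lex  "a"
[1,3] S  >  k=2
[0,3] PP/(NP\N)  >  k=1
[3,4] NP\N  lex  "found"
[0,4] PP  >  k=3
[4,5] PP/(NP\PP)  lex  "idea"
[5,6] NP\PP  lex  "often"
[4,6] PP  >  k=5
[6,7] N  lex  "from"
[7,8] ((S\PP)\PP)\N  lex  "in"
[6,8] (S\PP)\PP  <  k=7
[4,8] S\PP  <  k=6
[0,8] S  <  k=4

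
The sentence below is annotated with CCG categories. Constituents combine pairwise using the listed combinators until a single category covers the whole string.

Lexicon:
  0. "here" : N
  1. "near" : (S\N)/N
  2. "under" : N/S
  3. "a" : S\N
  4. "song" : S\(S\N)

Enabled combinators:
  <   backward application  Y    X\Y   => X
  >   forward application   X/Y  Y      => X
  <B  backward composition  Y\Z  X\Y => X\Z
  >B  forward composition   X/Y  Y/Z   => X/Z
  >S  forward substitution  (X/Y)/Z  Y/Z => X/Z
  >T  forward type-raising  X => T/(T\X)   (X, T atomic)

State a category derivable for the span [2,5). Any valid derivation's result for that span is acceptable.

N

[0,5] S   >
  [0,1] S/(S\N)   >T
    [0,1] "here" : N
  [1,5] S\N   >
    [1,2] "near" : (S\N)/N
    [2,5] N   >
      [2,3] "under" : N/S
      [3,5] S   <
        [3,4] "a" : S\N
        [4,5] "song" : S\(S\N)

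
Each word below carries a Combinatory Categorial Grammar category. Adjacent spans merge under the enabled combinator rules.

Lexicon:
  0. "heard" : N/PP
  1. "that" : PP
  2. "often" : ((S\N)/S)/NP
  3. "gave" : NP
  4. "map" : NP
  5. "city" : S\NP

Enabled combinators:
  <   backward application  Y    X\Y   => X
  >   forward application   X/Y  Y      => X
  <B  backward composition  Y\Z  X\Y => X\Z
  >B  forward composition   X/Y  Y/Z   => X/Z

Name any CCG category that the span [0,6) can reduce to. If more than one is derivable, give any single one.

S

[0,6] S   <
  [0,2] N   >
    [0,1] "heard" : N/PP
    [1,2] "that" : PP
  [2,6] S\N   >
    [2,4] (S\N)/S   >
      [2,3] "often" : ((S\N)/S)/NP
      [3,4] "gave" : NP
    [4,6] S   <
      [4,5] "map" : NP
      [5,6] "city" : S\NP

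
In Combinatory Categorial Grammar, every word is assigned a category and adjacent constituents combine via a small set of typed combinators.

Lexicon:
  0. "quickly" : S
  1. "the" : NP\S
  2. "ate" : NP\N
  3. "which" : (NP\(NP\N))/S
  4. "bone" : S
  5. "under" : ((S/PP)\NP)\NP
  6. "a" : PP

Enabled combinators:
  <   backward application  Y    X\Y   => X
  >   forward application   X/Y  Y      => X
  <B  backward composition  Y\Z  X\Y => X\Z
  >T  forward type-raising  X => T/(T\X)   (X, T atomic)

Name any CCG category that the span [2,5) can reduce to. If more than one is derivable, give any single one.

[0,7] S   >
  [0,6] S/PP   <
    [0,2] NP   <
      [0,1] "quickly" : S
      [1,2] "the" : NP\S
    [2,6] (S/PP)\NP   <
      [2,5] NP   <
        [2,3] "ate" : NP\N
        [3,5] NP\(NP\N)   >
          [3,4] "which" : (NP\(NP\N))/S
          [4,5] "bone" : S
      [5,6] "under" : ((S/PP)\NP)\NP
  [6,7] "a" : PP

NP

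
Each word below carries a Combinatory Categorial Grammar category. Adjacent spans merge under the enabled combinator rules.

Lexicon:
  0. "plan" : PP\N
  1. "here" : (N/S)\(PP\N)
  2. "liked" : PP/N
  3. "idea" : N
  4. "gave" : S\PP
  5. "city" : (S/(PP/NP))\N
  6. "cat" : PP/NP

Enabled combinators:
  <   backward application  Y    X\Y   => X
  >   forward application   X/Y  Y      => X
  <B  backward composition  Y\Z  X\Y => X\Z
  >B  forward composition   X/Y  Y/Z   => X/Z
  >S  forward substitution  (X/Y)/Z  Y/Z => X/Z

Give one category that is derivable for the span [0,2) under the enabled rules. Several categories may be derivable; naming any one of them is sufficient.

[0,7] S   >
  [0,6] S/(PP/NP)   <
    [0,5] N   >
      [0,2] N/S   <
        [0,1] "plan" : PP\N
        [1,2] "here" : (N/S)\(PP\N)
      [2,5] S   <
        [2,4] PP   >
          [2,3] "liked" : PP/N
          [3,4] "idea" : N
        [4,5] "gave" : S\PP
    [5,6] "city" : (S/(PP/NP))\N
  [6,7] "cat" : PP/NP

N/S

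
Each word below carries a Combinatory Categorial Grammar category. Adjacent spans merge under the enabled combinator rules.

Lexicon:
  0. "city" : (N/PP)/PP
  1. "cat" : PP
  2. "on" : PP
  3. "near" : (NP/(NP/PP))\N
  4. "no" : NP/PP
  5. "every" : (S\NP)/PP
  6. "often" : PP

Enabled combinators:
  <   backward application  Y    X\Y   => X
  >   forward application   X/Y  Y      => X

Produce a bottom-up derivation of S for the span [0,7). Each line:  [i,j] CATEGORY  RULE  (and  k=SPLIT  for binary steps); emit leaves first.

[0,7] S   <
  [0,5] NP   >
    [0,4] NP/(NP/PP)   <
      [0,3] N   >
        [0,2] N/PP   >
          [0,1] "city" : (N/PP)/PP
          [1,2] "cat" : PP
        [2,3] "on" : PP
      [3,4] "near" : (NP/(NP/PP))\N
    [4,5] "no" : NP/PP
  [5,7] S\NP   >
    [5,6] "every" : (S\NP)/PP
    [6,7] "often" : PP

[0,1] (N/PP)/PP  lex  "city"
[1,2] PP  lex  "cat"
[0,2] N/PP  >  k=1
[2,3] PP  lex  "on"
[0,3] N  >  k=2
[3,4] (NP/(NP/PP))\N  lex  "near"
[0,4] NP/(NP/PP)  <  k=3
[4,5] NP/PP  lex  "no"
[0,5] NP  >  k=4
[5,6] (S\NP)/PP  lex  "every"
[6,7] PP  lex  "often"
[5,7] S\NP  >  k=6
[0,7] S  <  k=5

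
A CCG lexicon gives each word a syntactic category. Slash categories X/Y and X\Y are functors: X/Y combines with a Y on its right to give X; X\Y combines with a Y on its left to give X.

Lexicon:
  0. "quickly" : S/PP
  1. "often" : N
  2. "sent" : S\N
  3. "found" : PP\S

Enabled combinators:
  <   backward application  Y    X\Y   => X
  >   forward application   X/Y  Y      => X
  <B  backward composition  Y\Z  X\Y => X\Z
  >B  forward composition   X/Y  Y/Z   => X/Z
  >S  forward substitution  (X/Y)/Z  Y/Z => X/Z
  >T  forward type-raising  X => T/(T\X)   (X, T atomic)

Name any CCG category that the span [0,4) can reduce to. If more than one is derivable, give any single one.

S

[0,4] S   >
  [0,1] "quickly" : S/PP
  [1,4] PP   <
    [1,3] S   <
      [1,2] "often" : N
      [2,3] "sent" : S\N
    [3,4] "found" : PP\S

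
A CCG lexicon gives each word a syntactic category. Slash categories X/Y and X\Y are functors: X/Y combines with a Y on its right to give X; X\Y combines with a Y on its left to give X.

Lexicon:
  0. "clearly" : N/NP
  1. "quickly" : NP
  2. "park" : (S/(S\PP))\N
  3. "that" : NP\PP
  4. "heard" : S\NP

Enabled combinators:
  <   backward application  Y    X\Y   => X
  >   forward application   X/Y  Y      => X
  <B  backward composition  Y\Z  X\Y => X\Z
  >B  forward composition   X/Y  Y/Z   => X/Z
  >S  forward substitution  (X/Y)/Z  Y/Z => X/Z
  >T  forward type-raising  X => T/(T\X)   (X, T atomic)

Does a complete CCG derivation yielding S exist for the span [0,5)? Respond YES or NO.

YES

[0,5] S   >
  [0,3] S/(S\PP)   <
    [0,2] N   >
      [0,1] "clearly" : N/NP
      [1,2] "quickly" : NP
    [2,3] "park" : (S/(S\PP))\N
  [3,5] S\PP   <B
    [3,4] "that" : NP\PP
    [4,5] "heard" : S\NP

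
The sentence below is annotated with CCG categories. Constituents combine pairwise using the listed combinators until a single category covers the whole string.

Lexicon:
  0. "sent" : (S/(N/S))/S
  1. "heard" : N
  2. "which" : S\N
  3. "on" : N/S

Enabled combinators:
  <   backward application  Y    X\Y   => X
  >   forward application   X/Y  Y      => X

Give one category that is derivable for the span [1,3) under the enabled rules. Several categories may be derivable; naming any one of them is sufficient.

S

[0,4] S   >
  [0,3] S/(N/S)   >
    [0,1] "sent" : (S/(N/S))/S
    [1,3] S   <
      [1,2] "heard" : N
      [2,3] "which" : S\N
  [3,4] "on" : N/S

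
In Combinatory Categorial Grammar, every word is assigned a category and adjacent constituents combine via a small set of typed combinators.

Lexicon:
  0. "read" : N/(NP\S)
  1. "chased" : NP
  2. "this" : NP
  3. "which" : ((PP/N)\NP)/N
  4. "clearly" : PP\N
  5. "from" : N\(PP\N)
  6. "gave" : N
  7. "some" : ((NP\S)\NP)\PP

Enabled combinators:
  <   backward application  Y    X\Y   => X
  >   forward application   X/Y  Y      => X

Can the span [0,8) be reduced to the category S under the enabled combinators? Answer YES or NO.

N/(NP\S) NP NP ((PP/N)\NP)/N PP\N N\(PP\N) N ((NP\S)\NP)\PP
CKY chart[0,8] = {N}; S ∉ chart

NO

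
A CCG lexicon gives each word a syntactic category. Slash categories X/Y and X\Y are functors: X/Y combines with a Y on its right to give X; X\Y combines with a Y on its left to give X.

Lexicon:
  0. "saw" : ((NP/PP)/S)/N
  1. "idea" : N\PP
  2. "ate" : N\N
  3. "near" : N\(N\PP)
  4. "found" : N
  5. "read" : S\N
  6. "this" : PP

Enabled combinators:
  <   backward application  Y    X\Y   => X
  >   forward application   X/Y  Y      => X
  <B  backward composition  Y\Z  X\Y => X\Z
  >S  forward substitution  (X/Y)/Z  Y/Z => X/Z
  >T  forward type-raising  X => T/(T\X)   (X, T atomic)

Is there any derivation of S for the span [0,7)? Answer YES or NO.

NO

((NP/PP)/S)/N N\PP N\N N\(N\PP) N S\N PP
CKY chart[0,7] = {N/(N\NP), NP, NP/(NP\NP), PP/(PP\NP), S/(S\NP)}; S ∉ chart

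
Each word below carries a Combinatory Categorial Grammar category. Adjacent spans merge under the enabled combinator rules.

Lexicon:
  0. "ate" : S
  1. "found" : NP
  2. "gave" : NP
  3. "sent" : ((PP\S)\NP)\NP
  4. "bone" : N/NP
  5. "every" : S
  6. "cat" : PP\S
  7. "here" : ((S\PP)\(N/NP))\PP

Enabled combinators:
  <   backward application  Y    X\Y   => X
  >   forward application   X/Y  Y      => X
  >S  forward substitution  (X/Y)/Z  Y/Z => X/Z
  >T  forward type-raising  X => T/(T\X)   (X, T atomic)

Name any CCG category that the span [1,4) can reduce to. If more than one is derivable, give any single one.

PP\S

[0,8] S   <
  [0,4] PP   <
    [0,1] "ate" : S
    [1,4] PP\S   <
      [1,2] "found" : NP
      [2,4] (PP\S)\NP   <
        [2,3] "gave" : NP
        [3,4] "sent" : ((PP\S)\NP)\NP
  [4,8] S\PP   <
    [4,5] "bone" : N/NP
    [5,8] (S\PP)\(N/NP)   <
      [5,7] PP   >
        [5,6] PP/(PP\S)   >T
          [5,6] "every" : S
        [6,7] "cat" : PP\S
      [7,8] "here" : ((S\PP)\(N/NP))\PP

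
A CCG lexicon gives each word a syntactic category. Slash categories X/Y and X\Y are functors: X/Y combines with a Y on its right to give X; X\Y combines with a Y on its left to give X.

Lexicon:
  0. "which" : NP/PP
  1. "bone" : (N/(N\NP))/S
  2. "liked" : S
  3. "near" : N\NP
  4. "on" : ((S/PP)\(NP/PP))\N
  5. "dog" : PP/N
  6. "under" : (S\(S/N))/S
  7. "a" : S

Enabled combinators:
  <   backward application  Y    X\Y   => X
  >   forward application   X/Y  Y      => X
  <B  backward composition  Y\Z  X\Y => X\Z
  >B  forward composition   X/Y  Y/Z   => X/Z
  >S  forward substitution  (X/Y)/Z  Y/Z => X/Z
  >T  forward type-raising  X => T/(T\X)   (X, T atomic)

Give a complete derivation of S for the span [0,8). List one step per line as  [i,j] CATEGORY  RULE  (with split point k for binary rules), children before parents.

[0,1] NP/PP  lex  "which"
[1,2] (N/(N\NP))/S  lex  "bone"
[2,3] S  lex  "liked"
[1,3] N/(N\NP)  >  k=2
[3,4] N\NP  lex  "near"
[1,4] N  >  k=3
[4,5] ((S/PP)\(NP/PP))\N  lex  "on"
[1,5] (S/PP)\(NP/PP)  <  k=4
[0,5] S/PP  <  k=1
[5,6] PP/N  lex  "dog"
[0,6] S/N  >B  k=5
[6,7] (S\(S/N))/S  lex  "under"
[7,8] S  lex  "a"
[6,8] S\(S/N)  >  k=7
[0,8] S  <  k=6

[0,8] S   <
  [0,6] S/N   >B
    [0,5] S/PP   <
      [0,1] "which" : NP/PP
      [1,5] (S/PP)\(NP/PP)   <
        [1,4] N   >
          [1,3] N/(N\NP)   >
            [1,2] "bone" : (N/(N\NP))/S
            [2,3] "liked" : S
          [3,4] "near" : N\NP
        [4,5] "on" : ((S/PP)\(NP/PP))\N
    [5,6] "dog" : PP/N
  [6,8] S\(S/N)   >
    [6,7] "under" : (S\(S/N))/S
    [7,8] "a" : S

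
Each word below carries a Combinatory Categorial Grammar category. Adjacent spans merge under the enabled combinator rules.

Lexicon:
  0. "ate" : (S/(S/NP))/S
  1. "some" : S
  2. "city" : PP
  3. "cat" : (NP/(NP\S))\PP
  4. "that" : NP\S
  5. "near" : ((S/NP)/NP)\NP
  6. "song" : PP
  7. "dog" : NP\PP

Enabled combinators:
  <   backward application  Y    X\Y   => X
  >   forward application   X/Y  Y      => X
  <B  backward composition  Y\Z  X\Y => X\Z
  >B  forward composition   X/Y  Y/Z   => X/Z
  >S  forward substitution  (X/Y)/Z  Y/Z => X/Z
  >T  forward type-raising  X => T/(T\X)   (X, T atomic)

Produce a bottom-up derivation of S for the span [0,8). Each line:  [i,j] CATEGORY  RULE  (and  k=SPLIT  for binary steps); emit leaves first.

[0,8] S   >
  [0,2] S/(S/NP)   >
    [0,1] "ate" : (S/(S/NP))/S
    [1,2] "some" : S
  [2,8] S/NP   >
    [2,6] (S/NP)/NP   <
      [2,5] NP   >
        [2,4] NP/(NP\S)   <
          [2,3] "city" : PP
          [3,4] "cat" : (NP/(NP\S))\PP
        [4,5] "that" : NP\S
      [5,6] "near" : ((S/NP)/NP)\NP
    [6,8] NP   <
      [6,7] "song" : PP
      [7,8] "dog" : NP\PP

[0,1] (S/(S/NP))/S  lex  "ate"
[1,2] S  lex  "some"
[0,2] S/(S/NP)  >  k=1
[2,3] PP  lex  "city"
[3,4] (NP/(NP\S))\PP  lex  "cat"
[2,4] NP/(NP\S)  <  k=3
[4,5] NP\S  lex  "that"
[2,5] NP  >  k=4
[5,6] ((S/NP)/NP)\NP  lex  "near"
[2,6] (S/NP)/NP  <  k=5
[6,7] PP  lex  "song"
[7,8] NP\PP  lex  "dog"
[6,8] NP  <  k=7
[2,8] S/NP  >  k=6
[0,8] S  >  k=2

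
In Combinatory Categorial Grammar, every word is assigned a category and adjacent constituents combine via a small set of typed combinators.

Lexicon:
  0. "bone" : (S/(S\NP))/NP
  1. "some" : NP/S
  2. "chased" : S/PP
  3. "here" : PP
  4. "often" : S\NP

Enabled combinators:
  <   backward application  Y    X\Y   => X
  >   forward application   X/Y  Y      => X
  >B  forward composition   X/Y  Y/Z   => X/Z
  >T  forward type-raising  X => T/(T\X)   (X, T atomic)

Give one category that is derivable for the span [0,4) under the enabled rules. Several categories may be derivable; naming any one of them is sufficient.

[0,5] S   >
  [0,4] S/(S\NP)   >
    [0,1] "bone" : (S/(S\NP))/NP
    [1,4] NP   >
      [1,2] "some" : NP/S
      [2,4] S   >
        [2,3] "chased" : S/PP
        [3,4] "here" : PP
  [4,5] "often" : S\NP

S/(S\NP)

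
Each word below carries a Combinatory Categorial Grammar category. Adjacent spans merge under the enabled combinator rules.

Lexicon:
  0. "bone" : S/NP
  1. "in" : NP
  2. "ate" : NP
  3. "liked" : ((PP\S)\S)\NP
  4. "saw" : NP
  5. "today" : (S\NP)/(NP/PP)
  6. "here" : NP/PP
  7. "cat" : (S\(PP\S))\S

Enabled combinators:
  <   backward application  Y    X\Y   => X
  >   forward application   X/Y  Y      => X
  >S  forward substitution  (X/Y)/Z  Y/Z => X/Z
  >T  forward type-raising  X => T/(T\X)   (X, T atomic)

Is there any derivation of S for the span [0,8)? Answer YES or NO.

[0,8] S   <
  [0,4] PP\S   <
    [0,2] S   >
      [0,1] "bone" : S/NP
      [1,2] "in" : NP
    [2,4] (PP\S)\S   <
      [2,3] "ate" : NP
      [3,4] "liked" : ((PP\S)\S)\NP
  [4,8] S\(PP\S)   <
    [4,7] S   >
      [4,5] S/(S\NP)   >T
        [4,5] "saw" : NP
      [5,7] S\NP   >
        [5,6] "today" : (S\NP)/(NP/PP)
        [6,7] "here" : NP/PP
    [7,8] "cat" : (S\(PP\S))\S

YES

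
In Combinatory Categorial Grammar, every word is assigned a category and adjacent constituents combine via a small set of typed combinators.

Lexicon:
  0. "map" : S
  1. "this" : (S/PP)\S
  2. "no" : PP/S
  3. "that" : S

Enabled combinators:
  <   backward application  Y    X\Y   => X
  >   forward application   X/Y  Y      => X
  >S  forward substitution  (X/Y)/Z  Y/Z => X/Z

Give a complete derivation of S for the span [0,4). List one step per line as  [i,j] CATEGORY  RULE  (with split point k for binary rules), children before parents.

[0,1] S  lex  "map"
[1,2] (S/PP)\S  lex  "this"
[0,2] S/PP  <  k=1
[2,3] PP/S  lex  "no"
[3,4] S  lex  "that"
[2,4] PP  >  k=3
[0,4] S  >  k=2

[0,4] S   >
  [0,2] S/PP   <
    [0,1] "map" : S
    [1,2] "this" : (S/PP)\S
  [2,4] PP   >
    [2,3] "no" : PP/S
    [3,4] "that" : S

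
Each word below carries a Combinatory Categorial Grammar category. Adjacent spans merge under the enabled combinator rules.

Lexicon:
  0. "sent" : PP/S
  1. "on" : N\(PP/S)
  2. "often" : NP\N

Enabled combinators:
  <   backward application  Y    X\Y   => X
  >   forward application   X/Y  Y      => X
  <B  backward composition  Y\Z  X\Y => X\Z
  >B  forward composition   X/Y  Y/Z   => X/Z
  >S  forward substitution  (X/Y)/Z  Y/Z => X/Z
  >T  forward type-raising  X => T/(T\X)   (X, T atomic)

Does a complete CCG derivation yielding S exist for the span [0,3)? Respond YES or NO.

PP/S N\(PP/S) NP\N
CKY chart[0,3] = {N/(N\NP), NP, NP/(NP\NP), PP/(PP\NP), S/(S\NP)}; S ∉ chart

NO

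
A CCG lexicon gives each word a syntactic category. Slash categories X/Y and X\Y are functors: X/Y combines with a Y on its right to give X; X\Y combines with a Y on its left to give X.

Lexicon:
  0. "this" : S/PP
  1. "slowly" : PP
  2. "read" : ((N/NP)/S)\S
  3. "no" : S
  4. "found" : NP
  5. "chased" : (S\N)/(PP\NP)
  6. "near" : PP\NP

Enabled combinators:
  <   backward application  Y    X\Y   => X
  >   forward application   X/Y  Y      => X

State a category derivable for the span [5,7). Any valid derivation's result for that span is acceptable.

S\N

[0,7] S   <
  [0,5] N   >
    [0,4] N/NP   >
      [0,3] (N/NP)/S   <
        [0,2] S   >
          [0,1] "this" : S/PP
          [1,2] "slowly" : PP
        [2,3] "read" : ((N/NP)/S)\S
      [3,4] "no" : S
    [4,5] "found" : NP
  [5,7] S\N   >
    [5,6] "chased" : (S\N)/(PP\NP)
    [6,7] "near" : PP\NP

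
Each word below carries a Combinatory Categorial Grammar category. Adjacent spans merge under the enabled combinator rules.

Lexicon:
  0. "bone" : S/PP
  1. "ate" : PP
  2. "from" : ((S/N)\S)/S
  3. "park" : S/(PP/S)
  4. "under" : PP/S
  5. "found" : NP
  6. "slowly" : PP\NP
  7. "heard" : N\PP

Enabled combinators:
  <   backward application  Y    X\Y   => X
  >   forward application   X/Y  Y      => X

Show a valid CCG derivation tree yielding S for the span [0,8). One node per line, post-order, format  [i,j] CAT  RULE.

[0,1] S/PP  lex  "bone"
[1,2] PP  lex  "ate"
[0,2] S  >  k=1
[2,3] ((S/N)\S)/S  lex  "from"
[3,4] S/(PP/S)  lex  "park"
[4,5] PP/S  lex  "under"
[3,5] S  >  k=4
[2,5] (S/N)\S  >  k=3
[0,5] S/N  <  k=2
[5,6] NP  lex  "found"
[6,7] PP\NP  lex  "slowly"
[5,7] PP  <  k=6
[7,8] N\PP  lex  "heard"
[5,8] N  <  k=7
[0,8] S  >  k=5

[0,8] S   >
  [0,5] S/N   <
    [0,2] S   >
      [0,1] "bone" : S/PP
      [1,2] "ate" : PP
    [2,5] (S/N)\S   >
      [2,3] "from" : ((S/N)\S)/S
      [3,5] S   >
        [3,4] "park" : S/(PP/S)
        [4,5] "under" : PP/S
  [5,8] N   <
    [5,7] PP   <
      [5,6] "found" : NP
      [6,7] "slowly" : PP\NP
    [7,8] "heard" : N\PP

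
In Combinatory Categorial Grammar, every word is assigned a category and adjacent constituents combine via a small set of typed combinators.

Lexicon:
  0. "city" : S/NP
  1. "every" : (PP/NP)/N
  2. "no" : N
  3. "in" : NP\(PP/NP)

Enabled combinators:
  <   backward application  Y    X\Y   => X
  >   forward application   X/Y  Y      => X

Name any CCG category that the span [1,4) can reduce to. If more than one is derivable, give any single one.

[0,4] S   >
  [0,1] "city" : S/NP
  [1,4] NP   <
    [1,3] PP/NP   >
      [1,2] "every" : (PP/NP)/N
      [2,3] "no" : N
    [3,4] "in" : NP\(PP/NP)

NP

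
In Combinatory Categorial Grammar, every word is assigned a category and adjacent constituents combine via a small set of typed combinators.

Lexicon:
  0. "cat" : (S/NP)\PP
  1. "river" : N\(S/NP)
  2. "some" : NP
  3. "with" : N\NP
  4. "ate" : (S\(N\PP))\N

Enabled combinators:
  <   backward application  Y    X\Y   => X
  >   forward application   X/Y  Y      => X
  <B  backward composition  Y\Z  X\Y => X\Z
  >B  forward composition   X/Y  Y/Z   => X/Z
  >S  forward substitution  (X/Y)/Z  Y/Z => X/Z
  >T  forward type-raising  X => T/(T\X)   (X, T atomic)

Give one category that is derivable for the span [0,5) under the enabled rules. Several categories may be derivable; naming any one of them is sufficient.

S

[0,5] S   <
  [0,2] N\PP   <B
    [0,1] "cat" : (S/NP)\PP
    [1,2] "river" : N\(S/NP)
  [2,5] S\(N\PP)   <
    [2,4] N   >
      [2,3] N/(N\NP)   >T
        [2,3] "some" : NP
      [3,4] "with" : N\NP
    [4,5] "ate" : (S\(N\PP))\N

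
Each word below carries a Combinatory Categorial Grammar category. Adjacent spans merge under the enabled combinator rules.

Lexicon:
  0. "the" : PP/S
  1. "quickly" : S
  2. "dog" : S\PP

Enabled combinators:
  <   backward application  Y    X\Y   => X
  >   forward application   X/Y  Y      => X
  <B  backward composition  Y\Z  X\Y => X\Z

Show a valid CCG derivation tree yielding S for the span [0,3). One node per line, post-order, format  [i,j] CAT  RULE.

[0,1] PP/S  lex  "the"
[1,2] S  lex  "quickly"
[0,2] PP  >  k=1
[2,3] S\PP  lex  "dog"
[0,3] S  <  k=2

[0,3] S   <
  [0,2] PP   >
    [0,1] "the" : PP/S
    [1,2] "quickly" : S
  [2,3] "dog" : S\PP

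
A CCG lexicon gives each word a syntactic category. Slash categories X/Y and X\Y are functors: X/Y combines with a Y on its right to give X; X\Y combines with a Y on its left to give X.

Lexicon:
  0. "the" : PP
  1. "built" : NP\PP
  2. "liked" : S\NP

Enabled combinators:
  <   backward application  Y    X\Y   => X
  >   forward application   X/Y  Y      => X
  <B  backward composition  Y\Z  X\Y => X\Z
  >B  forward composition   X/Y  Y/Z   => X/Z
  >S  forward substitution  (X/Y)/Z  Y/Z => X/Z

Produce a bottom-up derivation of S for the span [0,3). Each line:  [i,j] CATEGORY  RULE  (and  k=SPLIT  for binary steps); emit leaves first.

[0,3] S   <
  [0,2] NP   <
    [0,1] "the" : PP
    [1,2] "built" : NP\PP
  [2,3] "liked" : S\NP

[0,1] PP  lex  "the"
[1,2] NP\PP  lex  "built"
[0,2] NP  <  k=1
[2,3] S\NP  lex  "liked"
[0,3] S  <  k=2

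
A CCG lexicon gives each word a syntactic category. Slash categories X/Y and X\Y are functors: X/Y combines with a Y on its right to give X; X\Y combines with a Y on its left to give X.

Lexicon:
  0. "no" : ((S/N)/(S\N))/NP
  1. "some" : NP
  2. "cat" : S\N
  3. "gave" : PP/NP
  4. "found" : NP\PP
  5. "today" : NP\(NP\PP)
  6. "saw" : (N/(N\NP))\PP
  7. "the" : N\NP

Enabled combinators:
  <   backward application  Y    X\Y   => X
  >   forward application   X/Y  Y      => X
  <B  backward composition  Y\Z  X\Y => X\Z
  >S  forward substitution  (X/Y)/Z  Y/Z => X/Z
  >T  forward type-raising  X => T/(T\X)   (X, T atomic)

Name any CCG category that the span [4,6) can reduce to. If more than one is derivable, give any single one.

[0,8] S   >
  [0,3] S/N   >
    [0,2] (S/N)/(S\N)   >
      [0,1] "no" : ((S/N)/(S\N))/NP
      [1,2] "some" : NP
    [2,3] "cat" : S\N
  [3,8] N   >
    [3,7] N/(N\NP)   <
      [3,6] PP   >
        [3,4] "gave" : PP/NP
        [4,6] NP   <
          [4,5] "found" : NP\PP
          [5,6] "today" : NP\(NP\PP)
      [6,7] "saw" : (N/(N\NP))\PP
    [7,8] "the" : N\NP

NP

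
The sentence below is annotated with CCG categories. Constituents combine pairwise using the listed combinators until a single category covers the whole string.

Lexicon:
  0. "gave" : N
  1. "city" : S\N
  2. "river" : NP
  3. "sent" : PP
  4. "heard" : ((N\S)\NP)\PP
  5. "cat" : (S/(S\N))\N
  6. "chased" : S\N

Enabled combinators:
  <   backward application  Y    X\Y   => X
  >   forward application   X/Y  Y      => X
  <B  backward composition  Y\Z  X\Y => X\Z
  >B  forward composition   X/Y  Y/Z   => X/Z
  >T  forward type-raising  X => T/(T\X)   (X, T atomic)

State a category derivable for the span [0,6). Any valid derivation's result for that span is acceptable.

[0,7] S   >
  [0,6] S/(S\N)   <
    [0,5] N   <
      [0,2] S   >
        [0,1] S/(S\N)   >T
          [0,1] "gave" : N
        [1,2] "city" : S\N
      [2,5] N\S   <
        [2,3] "river" : NP
        [3,5] (N\S)\NP   <
          [3,4] "sent" : PP
          [4,5] "heard" : ((N\S)\NP)\PP
    [5,6] "cat" : (S/(S\N))\N
  [6,7] "chased" : S\N

S/(S\N)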